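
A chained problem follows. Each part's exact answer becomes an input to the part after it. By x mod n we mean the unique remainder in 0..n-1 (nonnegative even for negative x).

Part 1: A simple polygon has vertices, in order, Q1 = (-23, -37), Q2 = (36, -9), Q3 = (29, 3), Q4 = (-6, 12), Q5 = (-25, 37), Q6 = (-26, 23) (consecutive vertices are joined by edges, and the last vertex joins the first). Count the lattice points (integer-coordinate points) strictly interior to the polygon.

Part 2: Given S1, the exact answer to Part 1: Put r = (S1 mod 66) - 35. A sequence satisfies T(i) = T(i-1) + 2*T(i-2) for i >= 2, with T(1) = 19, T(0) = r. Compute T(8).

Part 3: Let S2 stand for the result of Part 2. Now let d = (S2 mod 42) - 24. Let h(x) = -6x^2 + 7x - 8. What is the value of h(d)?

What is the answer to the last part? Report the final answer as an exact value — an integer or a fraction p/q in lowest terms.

-431

Part 1: cross terms: (-23*-9 - 36*-37)=1539, (36*3 - 29*-9)=369, (29*12 - -6*3)=366, (-6*37 - -25*12)=78, (-25*23 - -26*37)=387, (-26*-37 - -23*23)=1491; twice the area = |4230| = 4230; area = 2115; boundary points = 1 + 1 + 1 + 1 + 1 + 3 = 8; strictly interior points = area - boundary/2 + 1 = 2112; answer 2112
Part 2: S1 = 2112; r = -35; T(2) = 1*(19) + 2*(-35) = -51; iterating: T(2)=-51, T(3)=-13, T(4)=-115, T(5)=-141, T(6)=-371, T(7)=-653, T(8)=-1395; answer -1395
Part 3: S2 = -1395; d = 9; -6*(9)^2 + 7*(9)^1 - 8 = (-486) + (63) + (-8) = -431; answer -431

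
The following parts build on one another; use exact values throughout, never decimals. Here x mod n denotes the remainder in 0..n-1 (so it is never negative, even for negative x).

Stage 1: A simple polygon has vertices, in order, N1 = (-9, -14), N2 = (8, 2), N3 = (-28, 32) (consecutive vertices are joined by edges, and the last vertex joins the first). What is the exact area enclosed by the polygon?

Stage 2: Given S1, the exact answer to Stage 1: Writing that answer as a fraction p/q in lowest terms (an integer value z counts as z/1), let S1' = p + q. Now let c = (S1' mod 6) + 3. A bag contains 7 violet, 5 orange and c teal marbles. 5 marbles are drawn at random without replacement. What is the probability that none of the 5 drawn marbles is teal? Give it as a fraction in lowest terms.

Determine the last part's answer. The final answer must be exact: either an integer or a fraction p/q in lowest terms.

22/323

Stage 1: cross terms: (-9*2 - 8*-14)=94, (8*32 - -28*2)=312, (-28*-14 - -9*32)=680; twice the area = |1086| = 1086; area = 543; answer 543
Stage 2: S1 = 543; threaded value p + q = 544; c = 7; total draws C(19,5) = 11628; favorable C(12,5) = 792; P = 22/323; answer 22/323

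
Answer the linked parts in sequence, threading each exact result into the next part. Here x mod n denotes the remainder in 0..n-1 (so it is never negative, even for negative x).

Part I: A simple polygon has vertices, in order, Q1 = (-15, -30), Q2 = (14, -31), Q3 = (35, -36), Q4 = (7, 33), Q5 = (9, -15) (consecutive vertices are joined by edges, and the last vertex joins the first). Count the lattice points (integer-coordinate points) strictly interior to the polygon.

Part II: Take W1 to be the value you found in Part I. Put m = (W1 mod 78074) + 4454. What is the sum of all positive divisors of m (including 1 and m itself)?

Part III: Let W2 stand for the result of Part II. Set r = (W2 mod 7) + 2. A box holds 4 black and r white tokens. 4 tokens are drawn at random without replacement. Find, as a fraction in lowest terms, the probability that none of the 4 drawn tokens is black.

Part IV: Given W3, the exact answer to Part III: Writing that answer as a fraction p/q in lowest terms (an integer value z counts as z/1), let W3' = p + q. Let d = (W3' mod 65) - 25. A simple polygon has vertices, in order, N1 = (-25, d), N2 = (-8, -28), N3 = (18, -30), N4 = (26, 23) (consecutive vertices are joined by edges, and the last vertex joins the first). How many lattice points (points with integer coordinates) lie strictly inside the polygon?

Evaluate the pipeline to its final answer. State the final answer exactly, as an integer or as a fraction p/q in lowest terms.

1316

Part I: cross terms: (-15*-31 - 14*-30)=885, (14*-36 - 35*-31)=581, (35*33 - 7*-36)=1407, (7*-15 - 9*33)=-402, (9*-30 - -15*-15)=-495; twice the area = |1976| = 1976; area = 988; boundary points = 1 + 1 + 1 + 2 + 3 = 8; strictly interior points = area - boundary/2 + 1 = 985; answer 985
Part II: W1 = 985; m = 5439; 5439 = 3 * 7^2 * 37; sigma = (1 + 3) * (1 + 7 + 49) * (1 + 37) = 4 * 57 * 38 = 8664; answer 8664
Part III: W2 = 8664; r = 7; total draws C(11,4) = 330; favorable C(7,4) = 35; P = 7/66; answer 7/66
Part IV: W3 = 7/66; threaded value p + q = 73; d = -17; cross terms: (-25*-28 - -8*-17)=564, (-8*-30 - 18*-28)=744, (18*23 - 26*-30)=1194, (26*-17 - -25*23)=133; twice the area = |2635| = 2635; area = 2635/2; boundary points = 1 + 2 + 1 + 1 = 5; strictly interior points = area - boundary/2 + 1 = 1316; answer 1316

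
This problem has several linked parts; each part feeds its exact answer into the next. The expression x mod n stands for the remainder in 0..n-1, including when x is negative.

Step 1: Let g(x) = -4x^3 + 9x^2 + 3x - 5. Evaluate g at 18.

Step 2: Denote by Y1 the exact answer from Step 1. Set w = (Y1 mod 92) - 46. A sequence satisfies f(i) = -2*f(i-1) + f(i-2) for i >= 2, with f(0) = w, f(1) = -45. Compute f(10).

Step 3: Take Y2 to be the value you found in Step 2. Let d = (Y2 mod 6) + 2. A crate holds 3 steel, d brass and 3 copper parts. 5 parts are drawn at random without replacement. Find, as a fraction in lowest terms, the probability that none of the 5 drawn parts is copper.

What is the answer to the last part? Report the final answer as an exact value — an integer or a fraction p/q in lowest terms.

4/33

Step 1: -4*(18)^3 + 9*(18)^2 + 3*(18)^1 - 5 = (-23328) + (2916) + (54) + (-5) = -20363; answer -20363
Step 2: Y1 = -20363; w = 15; f(2) = -2*(-45) + 1*(15) = 105; iterating: f(2)=105, f(3)=-255, f(4)=615, f(5)=-1485, f(6)=3585, f(7)=-8655, f(8)=20895, f(9)=-50445, f(10)=121785; answer 121785
Step 3: Y2 = 121785; d = 5; total draws C(11,5) = 462; favorable C(8,5) = 56; P = 4/33; answer 4/33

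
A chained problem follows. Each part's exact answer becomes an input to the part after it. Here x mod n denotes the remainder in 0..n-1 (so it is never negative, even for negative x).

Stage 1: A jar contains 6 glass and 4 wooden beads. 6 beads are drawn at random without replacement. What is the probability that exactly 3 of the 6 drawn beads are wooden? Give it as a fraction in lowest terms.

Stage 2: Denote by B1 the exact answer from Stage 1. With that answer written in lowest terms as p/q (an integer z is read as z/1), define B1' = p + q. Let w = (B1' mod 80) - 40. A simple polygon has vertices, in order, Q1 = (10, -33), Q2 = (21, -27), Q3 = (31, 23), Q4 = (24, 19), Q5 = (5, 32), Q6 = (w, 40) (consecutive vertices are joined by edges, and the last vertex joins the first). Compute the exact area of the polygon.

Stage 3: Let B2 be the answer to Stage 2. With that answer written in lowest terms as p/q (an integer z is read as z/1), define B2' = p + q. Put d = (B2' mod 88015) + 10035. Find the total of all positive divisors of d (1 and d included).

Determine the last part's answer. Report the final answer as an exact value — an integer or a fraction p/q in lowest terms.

Stage 1: total draws C(10,6) = 210; favorable C(4,3)*C(6,3) = 80; P = 8/21; answer 8/21
Stage 2: B1 = 8/21; threaded value p + q = 29; w = -11; cross terms: (10*-27 - 21*-33)=423, (21*23 - 31*-27)=1320, (31*19 - 24*23)=37, (24*32 - 5*19)=673, (5*40 - -11*32)=552, (-11*-33 - 10*40)=-37; twice the area = |2968| = 2968; area = 1484; answer 1484
Stage 3: B2 = 1484; threaded value p + q = 1485; d = 11520; 11520 = 2^8 * 3^2 * 5; sigma = (1 + 2 + 4 + 8 + 16 + 32 + 64 + 128 + 256) * (1 + 3 + 9) * (1 + 5) = 511 * 13 * 6 = 39858; answer 39858

39858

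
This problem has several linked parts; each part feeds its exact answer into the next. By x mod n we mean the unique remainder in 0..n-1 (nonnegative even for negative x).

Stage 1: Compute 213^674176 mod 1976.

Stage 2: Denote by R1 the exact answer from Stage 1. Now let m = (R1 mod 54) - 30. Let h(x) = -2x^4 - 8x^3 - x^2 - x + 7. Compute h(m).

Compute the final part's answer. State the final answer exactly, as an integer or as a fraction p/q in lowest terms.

Stage 1: squarings mod 1976: 213^1=213, 213^2=1897, 213^4=313, 213^8=1145, 213^16=937, 213^32=625, 213^64=1353, 213^128=833, 213^256=313, 213^512=1145, 213^1024=937, 213^2048=625, 213^4096=1353, 213^8192=833, 213^16384=313, 213^32768=1145, 213^65536=937, 213^131072=625, 213^262144=1353, 213^524288=833; 213^674176 = 213^128 * 213^256 * 213^2048 * 213^16384 * 213^131072 * 213^524288 = 313 (mod 1976); answer 313
Stage 2: R1 = 313; m = 13; -2*(13)^4 - 8*(13)^3 - 1*(13)^2 - 1*(13)^1 + 7 = (-57122) + (-17576) + (-169) + (-13) + (7) = -74873; answer -74873

-74873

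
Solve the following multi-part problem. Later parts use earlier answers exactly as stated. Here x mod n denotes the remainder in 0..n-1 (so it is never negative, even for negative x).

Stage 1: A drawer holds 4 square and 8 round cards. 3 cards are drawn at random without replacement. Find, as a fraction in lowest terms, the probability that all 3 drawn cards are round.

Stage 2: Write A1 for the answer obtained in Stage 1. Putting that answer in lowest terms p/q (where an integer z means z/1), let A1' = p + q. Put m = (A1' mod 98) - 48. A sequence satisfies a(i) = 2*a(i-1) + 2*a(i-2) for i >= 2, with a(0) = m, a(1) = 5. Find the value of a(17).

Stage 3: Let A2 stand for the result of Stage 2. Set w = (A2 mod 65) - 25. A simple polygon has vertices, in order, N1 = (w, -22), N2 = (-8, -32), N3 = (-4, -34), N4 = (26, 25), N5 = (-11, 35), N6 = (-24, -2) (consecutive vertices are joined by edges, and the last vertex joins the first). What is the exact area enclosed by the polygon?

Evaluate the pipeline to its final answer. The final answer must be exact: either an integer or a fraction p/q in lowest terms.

3837/2

Stage 1: total draws C(12,3) = 220; favorable C(8,3) = 56; P = 14/55; answer 14/55
Stage 2: A1 = 14/55; threaded value p + q = 69; m = 21; a(2) = 2*(5) + 2*(21) = 52; iterating: a(2)=52, a(3)=114, a(4)=332, a(5)=892, a(6)=2448, a(7)=6680, a(8)=18256, a(9)=49872, a(10)=136256, a(11)=372256, a(12)=1017024, a(13)=2778560, a(14)=7591168, a(15)=20739456, a(16)=56661248, a(17)=154801408; answer 154801408
Stage 3: A2 = 154801408; w = -17; cross terms: (-17*-32 - -8*-22)=368, (-8*-34 - -4*-32)=144, (-4*25 - 26*-34)=784, (26*35 - -11*25)=1185, (-11*-2 - -24*35)=862, (-24*-22 - -17*-2)=494; twice the area = |3837| = 3837; area = 3837/2; answer 3837/2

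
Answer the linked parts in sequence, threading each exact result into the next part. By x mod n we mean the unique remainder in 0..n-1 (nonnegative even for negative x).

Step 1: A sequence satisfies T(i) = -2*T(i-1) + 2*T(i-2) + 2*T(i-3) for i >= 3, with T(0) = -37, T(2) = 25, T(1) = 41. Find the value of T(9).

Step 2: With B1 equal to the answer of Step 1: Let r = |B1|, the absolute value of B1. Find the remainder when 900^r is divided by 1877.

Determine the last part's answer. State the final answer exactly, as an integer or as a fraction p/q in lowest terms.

Step 1: T(3) = -2*(25) + 2*(41) + 2*(-37) = -42; iterating: T(3)=-42, T(4)=216, T(5)=-466, T(6)=1280, T(7)=-3060, T(8)=7748, T(9)=-19056; answer -19056
Step 2: B1 = -19056; r = 19056; squarings mod 1877: 900^1=900, 900^2=1013, 900^4=1327, 900^8=303, 900^16=1713, 900^32=618, 900^64=893, 900^128=1601, 900^256=1096, 900^512=1813, 900^1024=342, 900^2048=590, 900^4096=855, 900^8192=872, 900^16384=199; 900^19056 = 900^16 * 900^32 * 900^64 * 900^512 * 900^2048 * 900^16384 = 1081 (mod 1877); answer 1081

1081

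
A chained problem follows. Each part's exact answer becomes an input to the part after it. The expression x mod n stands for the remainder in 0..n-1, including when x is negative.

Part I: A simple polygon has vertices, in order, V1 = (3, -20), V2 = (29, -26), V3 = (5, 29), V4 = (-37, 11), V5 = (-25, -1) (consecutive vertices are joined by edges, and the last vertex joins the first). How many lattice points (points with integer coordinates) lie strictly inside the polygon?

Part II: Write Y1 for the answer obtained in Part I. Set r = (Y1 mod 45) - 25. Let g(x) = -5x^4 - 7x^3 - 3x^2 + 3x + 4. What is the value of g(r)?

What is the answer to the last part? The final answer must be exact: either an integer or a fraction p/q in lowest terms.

Part I: cross terms: (3*-26 - 29*-20)=502, (29*29 - 5*-26)=971, (5*11 - -37*29)=1128, (-37*-1 - -25*11)=312, (-25*-20 - 3*-1)=503; twice the area = |3416| = 3416; area = 1708; boundary points = 2 + 1 + 6 + 12 + 1 = 22; strictly interior points = area - boundary/2 + 1 = 1698; answer 1698
Part II: Y1 = 1698; r = 8; -5*(8)^4 - 7*(8)^3 - 3*(8)^2 + 3*(8)^1 + 4 = (-20480) + (-3584) + (-192) + (24) + (4) = -24228; answer -24228

-24228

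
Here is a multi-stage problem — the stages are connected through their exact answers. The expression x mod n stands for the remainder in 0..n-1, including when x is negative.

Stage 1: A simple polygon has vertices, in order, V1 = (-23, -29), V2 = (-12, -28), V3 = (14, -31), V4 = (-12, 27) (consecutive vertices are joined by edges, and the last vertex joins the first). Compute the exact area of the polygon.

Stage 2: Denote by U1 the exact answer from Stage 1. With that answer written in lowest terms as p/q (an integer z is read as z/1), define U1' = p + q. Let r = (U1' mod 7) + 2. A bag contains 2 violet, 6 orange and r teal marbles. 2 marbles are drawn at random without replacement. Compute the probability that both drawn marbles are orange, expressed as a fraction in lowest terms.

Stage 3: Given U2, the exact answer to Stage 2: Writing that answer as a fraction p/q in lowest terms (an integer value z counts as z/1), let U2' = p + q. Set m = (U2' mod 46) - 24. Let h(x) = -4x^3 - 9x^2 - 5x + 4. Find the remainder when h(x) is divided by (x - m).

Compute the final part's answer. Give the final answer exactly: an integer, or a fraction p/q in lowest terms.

28504

Stage 1: cross terms: (-23*-28 - -12*-29)=296, (-12*-31 - 14*-28)=764, (14*27 - -12*-31)=6, (-12*-29 - -23*27)=969; twice the area = |2035| = 2035; area = 2035/2; answer 2035/2
Stage 2: U1 = 2035/2; threaded value p + q = 2037; r = 2; total draws C(10,2) = 45; favorable C(6,2) = 15; P = 1/3; answer 1/3
Stage 3: U2 = 1/3; threaded value p + q = 4; m = -20; remainder = value at the root: -4*(-20)^3 - 9*(-20)^2 - 5*(-20)^1 + 4 = (32000) + (-3600) + (100) + (4) = 28504; answer 28504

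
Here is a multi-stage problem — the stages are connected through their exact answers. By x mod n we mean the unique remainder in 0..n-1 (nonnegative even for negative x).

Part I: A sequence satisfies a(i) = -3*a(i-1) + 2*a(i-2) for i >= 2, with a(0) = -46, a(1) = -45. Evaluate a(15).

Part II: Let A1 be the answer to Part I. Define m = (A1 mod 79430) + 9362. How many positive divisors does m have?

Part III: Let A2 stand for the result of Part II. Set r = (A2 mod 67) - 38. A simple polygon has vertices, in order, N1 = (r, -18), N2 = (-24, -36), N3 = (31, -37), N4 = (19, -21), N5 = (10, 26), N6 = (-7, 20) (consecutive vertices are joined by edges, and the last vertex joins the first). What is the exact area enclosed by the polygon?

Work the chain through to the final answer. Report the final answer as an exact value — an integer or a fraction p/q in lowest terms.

Part I: a(2) = -3*(-45) + 2*(-46) = 43; iterating: a(2)=43, a(3)=-219, a(4)=743, a(5)=-2667, a(6)=9487, a(7)=-33795, a(8)=120359, a(9)=-428667, a(10)=1526719, a(11)=-5437491, a(12)=19365911, a(13)=-68972715, a(14)=245649967, a(15)=-874895331; answer -874895331
Part II: A1 = -874895331; m = 35481; 35481 = 3 * 11827; number of divisors = (1+1) * (1+1) = 4; answer 4
Part III: A2 = 4; r = -34; cross terms: (-34*-36 - -24*-18)=792, (-24*-37 - 31*-36)=2004, (31*-21 - 19*-37)=52, (19*26 - 10*-21)=704, (10*20 - -7*26)=382, (-7*-18 - -34*20)=806; twice the area = |4740| = 4740; area = 2370; answer 2370

2370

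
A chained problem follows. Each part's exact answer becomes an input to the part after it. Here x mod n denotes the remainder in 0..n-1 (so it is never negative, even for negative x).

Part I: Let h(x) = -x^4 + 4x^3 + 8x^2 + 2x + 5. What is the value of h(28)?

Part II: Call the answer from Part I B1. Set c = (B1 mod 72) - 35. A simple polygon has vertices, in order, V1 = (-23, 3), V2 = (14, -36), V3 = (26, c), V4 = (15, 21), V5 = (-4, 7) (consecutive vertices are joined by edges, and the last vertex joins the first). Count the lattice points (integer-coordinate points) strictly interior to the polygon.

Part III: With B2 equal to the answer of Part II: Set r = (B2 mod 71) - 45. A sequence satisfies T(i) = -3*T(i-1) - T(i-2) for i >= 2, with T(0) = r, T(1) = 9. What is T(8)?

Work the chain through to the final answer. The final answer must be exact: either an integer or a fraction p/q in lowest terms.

Part I: -1*(28)^4 + 4*(28)^3 + 8*(28)^2 + 2*(28)^1 + 5 = (-614656) + (87808) + (6272) + (56) + (5) = -520515; answer -520515
Part II: B1 = -520515; c = 10; cross terms: (-23*-36 - 14*3)=786, (14*10 - 26*-36)=1076, (26*21 - 15*10)=396, (15*7 - -4*21)=189, (-4*3 - -23*7)=149; twice the area = |2596| = 2596; area = 1298; boundary points = 1 + 2 + 11 + 1 + 1 = 16; strictly interior points = area - boundary/2 + 1 = 1291; answer 1291
Part III: B2 = 1291; r = -32; T(2) = -3*(9) - 1*(-32) = 5; iterating: T(2)=5, T(3)=-24, T(4)=67, T(5)=-177, T(6)=464, T(7)=-1215, T(8)=3181; answer 3181

3181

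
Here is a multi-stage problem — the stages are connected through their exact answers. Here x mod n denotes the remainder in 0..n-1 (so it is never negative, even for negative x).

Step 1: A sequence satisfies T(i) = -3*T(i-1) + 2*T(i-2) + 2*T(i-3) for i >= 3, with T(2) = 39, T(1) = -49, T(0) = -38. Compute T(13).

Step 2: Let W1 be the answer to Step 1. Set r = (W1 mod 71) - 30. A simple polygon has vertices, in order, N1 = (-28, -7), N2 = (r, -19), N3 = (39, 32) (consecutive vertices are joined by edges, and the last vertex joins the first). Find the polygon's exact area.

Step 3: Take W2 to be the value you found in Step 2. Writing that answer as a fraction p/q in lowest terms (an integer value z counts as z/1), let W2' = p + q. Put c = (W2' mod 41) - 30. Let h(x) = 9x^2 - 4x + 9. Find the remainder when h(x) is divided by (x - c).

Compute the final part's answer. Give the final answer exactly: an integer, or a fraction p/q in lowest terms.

Step 1: T(3) = -3*(39) + 2*(-49) + 2*(-38) = -291; iterating: T(3)=-291, T(4)=853, T(5)=-3063, T(6)=10313, T(7)=-35359, T(8)=120577, T(9)=-411823, T(10)=1405905, T(11)=-4800207, T(12)=16388785, T(13)=-55954959; answer -55954959
Step 2: W1 = -55954959; r = 40; cross terms: (-28*-19 - 40*-7)=812, (40*32 - 39*-19)=2021, (39*-7 - -28*32)=623; twice the area = |3456| = 3456; area = 1728; answer 1728
Step 3: W2 = 1728; threaded value p + q = 1729; c = -23; remainder = value at the root: 9*(-23)^2 - 4*(-23)^1 + 9 = (4761) + (92) + (9) = 4862; answer 4862

4862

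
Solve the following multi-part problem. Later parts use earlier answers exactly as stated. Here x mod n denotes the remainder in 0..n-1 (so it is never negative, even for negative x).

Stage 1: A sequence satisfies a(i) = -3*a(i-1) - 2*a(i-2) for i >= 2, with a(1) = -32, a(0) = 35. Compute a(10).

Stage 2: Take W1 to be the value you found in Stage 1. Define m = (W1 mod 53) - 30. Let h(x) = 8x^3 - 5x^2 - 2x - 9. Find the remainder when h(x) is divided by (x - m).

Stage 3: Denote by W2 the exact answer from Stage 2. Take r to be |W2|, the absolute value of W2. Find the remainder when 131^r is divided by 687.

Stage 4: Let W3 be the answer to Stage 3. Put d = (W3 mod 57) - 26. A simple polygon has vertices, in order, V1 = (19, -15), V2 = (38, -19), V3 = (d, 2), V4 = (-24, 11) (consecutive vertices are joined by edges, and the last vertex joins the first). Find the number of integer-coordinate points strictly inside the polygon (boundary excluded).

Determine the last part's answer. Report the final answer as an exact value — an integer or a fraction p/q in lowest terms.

147

Stage 1: a(2) = -3*(-32) - 2*(35) = 26; iterating: a(2)=26, a(3)=-14, a(4)=-10, a(5)=58, a(6)=-154, a(7)=346, a(8)=-730, a(9)=1498, a(10)=-3034; answer -3034
Stage 2: W1 = -3034; m = 10; remainder = value at the root: 8*(10)^3 - 5*(10)^2 - 2*(10)^1 - 9 = (8000) + (-500) + (-20) + (-9) = 7471; answer 7471
Stage 3: W2 = 7471; r = 7471; squarings mod 687: 131^1=131, 131^2=673, 131^4=196, 131^8=631, 131^16=388, 131^32=91, 131^64=37, 131^128=682, 131^256=25, 131^512=625, 131^1024=409, 131^2048=340, 131^4096=184; 131^7471 = 131^1 * 131^2 * 131^4 * 131^8 * 131^32 * 131^256 * 131^1024 * 131^2048 * 131^4096 = 362 (mod 687); answer 362
Stage 4: W3 = 362; d = -6; cross terms: (19*-19 - 38*-15)=209, (38*2 - -6*-19)=-38, (-6*11 - -24*2)=-18, (-24*-15 - 19*11)=151; twice the area = |304| = 304; area = 152; boundary points = 1 + 1 + 9 + 1 = 12; strictly interior points = area - boundary/2 + 1 = 147; answer 147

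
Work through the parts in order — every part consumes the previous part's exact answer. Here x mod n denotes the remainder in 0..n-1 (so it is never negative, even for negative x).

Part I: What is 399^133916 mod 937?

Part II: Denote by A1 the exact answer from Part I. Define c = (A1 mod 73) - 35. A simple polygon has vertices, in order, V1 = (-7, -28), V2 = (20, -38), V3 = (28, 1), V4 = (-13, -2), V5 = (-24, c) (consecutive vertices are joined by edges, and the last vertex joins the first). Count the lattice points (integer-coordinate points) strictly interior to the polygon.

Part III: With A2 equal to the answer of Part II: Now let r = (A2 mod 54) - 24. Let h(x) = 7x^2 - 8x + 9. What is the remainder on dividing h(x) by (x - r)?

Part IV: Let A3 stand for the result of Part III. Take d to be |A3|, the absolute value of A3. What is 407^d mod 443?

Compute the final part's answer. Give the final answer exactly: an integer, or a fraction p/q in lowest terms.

Part I: squarings mod 937: 399^1=399, 399^2=848, 399^4=425, 399^8=721, 399^16=743, 399^32=156, 399^64=911, 399^128=676, 399^256=657, 399^512=629, 399^1024=227, 399^2048=931, 399^4096=36, 399^8192=359, 399^16384=512, 399^32768=721, 399^65536=743, 399^131072=156; 399^133916 = 399^4 * 399^8 * 399^16 * 399^256 * 399^512 * 399^2048 * 399^131072 = 194 (mod 937); answer 194
Part II: A1 = 194; c = 13; cross terms: (-7*-38 - 20*-28)=826, (20*1 - 28*-38)=1084, (28*-2 - -13*1)=-43, (-13*13 - -24*-2)=-217, (-24*-28 - -7*13)=763; twice the area = |2413| = 2413; area = 2413/2; boundary points = 1 + 1 + 1 + 1 + 1 = 5; strictly interior points = area - boundary/2 + 1 = 1205; answer 1205
Part III: A2 = 1205; r = -7; remainder = value at the root: 7*(-7)^2 - 8*(-7)^1 + 9 = (343) + (56) + (9) = 408; answer 408
Part IV: A3 = 408; d = 408; squarings mod 443: 407^1=407, 407^2=410, 407^4=203, 407^8=10, 407^16=100, 407^32=254, 407^64=281, 407^128=107, 407^256=374; 407^408 = 407^8 * 407^16 * 407^128 * 407^256 = 38 (mod 443); answer 38

38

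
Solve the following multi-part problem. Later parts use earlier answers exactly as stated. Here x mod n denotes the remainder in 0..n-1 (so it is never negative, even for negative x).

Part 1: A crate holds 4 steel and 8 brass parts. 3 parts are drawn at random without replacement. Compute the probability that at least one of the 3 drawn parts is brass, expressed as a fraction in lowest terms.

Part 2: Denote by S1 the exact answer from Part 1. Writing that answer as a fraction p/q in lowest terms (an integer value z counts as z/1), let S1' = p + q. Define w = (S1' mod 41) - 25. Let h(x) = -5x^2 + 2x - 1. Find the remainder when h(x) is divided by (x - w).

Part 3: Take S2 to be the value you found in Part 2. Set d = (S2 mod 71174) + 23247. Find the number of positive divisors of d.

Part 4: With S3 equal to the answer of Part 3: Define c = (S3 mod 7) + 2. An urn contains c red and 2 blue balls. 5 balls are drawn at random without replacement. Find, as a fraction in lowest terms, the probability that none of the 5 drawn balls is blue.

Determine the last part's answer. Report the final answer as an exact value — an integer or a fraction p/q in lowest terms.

Part 1: total draws C(12,3) = 220; complement C(4,3) = 4; favorable 220 - 4 = 216; P = 54/55; answer 54/55
Part 2: S1 = 54/55; threaded value p + q = 109; w = 2; remainder = value at the root: -5*(2)^2 + 2*(2)^1 - 1 = (-20) + (4) + (-1) = -17; answer -17
Part 3: S2 = -17; d = 94404; 94404 = 2^2 * 3 * 7867; number of divisors = (2+1) * (1+1) * (1+1) = 12; answer 12
Part 4: S3 = 12; c = 7; total draws C(9,5) = 126; favorable C(7,5) = 21; P = 1/6; answer 1/6

1/6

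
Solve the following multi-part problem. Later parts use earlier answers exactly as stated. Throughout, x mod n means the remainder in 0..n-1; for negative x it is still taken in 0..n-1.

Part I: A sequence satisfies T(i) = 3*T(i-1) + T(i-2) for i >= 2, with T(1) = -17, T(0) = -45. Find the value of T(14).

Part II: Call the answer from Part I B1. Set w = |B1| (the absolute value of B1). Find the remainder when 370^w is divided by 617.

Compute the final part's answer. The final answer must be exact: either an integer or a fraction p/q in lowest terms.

Part I: T(2) = 3*(-17) + 1*(-45) = -96; iterating: T(2)=-96, T(3)=-305, T(4)=-1011, T(5)=-3338, T(6)=-11025, T(7)=-36413, T(8)=-120264, T(9)=-397205, T(10)=-1311879, T(11)=-4332842, T(12)=-14310405, T(13)=-47264057, T(14)=-156102576; answer -156102576
Part II: B1 = -156102576; w = 156102576; squarings mod 617: 370^1=370, 370^2=543, 370^4=540, 370^8=376, 370^16=83, 370^32=102, 370^64=532, 370^128=438, 370^256=574, 370^512=615, 370^1024=4, 370^2048=16, 370^4096=256, 370^8192=134, 370^16384=63, 370^32768=267, 370^65536=334, 370^131072=496, 370^262144=450, 370^524288=124, 370^1048576=568, 370^2097152=550, 370^4194304=170, 370^8388608=518, 370^16777216=546, 370^33554432=105, 370^67108864=536, 370^134217728=391; 370^156102576 = 370^16 * 370^32 * 370^128 * 370^256 * 370^512 * 370^1024 * 370^2048 * 370^8192 * 370^16384 * 370^32768 * 370^65536 * 370^262144 * 370^524288 * 370^4194304 * 370^16777216 * 370^134217728 = 351 (mod 617); answer 351

351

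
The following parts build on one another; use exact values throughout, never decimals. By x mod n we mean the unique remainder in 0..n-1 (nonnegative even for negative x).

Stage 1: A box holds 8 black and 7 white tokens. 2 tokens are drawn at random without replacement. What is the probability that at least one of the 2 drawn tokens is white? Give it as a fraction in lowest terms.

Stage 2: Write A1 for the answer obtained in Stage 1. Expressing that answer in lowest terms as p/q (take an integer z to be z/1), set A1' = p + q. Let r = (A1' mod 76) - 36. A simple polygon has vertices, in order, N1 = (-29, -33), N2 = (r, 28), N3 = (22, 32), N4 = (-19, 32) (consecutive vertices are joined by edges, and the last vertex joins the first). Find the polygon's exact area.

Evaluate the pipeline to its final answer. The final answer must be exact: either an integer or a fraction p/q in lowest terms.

789/2

Stage 1: total draws C(15,2) = 105; complement C(8,2) = 28; favorable 105 - 28 = 77; P = 11/15; answer 11/15
Stage 2: A1 = 11/15; threaded value p + q = 26; r = -10; cross terms: (-29*28 - -10*-33)=-1142, (-10*32 - 22*28)=-936, (22*32 - -19*32)=1312, (-19*-33 - -29*32)=1555; twice the area = |789| = 789; area = 789/2; answer 789/2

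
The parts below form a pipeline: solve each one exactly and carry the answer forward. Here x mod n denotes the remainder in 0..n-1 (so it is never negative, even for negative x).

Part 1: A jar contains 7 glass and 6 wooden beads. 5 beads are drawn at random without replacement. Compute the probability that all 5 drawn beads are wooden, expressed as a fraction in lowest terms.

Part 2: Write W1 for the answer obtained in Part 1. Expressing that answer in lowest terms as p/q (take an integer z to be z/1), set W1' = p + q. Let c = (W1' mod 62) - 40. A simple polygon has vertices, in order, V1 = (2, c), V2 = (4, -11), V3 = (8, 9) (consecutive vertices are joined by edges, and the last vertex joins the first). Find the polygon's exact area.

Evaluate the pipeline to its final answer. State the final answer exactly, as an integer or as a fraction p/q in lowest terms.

Part 1: total draws C(13,5) = 1287; favorable C(6,5) = 6; P = 2/429; answer 2/429
Part 2: W1 = 2/429; threaded value p + q = 431; c = 19; cross terms: (2*-11 - 4*19)=-98, (4*9 - 8*-11)=124, (8*19 - 2*9)=134; twice the area = |160| = 160; area = 80; answer 80

80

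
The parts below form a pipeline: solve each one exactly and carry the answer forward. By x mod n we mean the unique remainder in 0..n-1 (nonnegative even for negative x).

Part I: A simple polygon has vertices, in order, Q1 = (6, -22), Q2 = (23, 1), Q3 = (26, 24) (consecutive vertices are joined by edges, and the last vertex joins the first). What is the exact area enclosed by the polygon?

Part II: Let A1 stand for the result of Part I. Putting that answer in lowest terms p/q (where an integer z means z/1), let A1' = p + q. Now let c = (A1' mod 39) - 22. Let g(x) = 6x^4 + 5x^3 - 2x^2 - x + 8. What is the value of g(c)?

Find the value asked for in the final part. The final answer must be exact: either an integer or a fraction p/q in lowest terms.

372248

Part I: cross terms: (6*1 - 23*-22)=512, (23*24 - 26*1)=526, (26*-22 - 6*24)=-716; twice the area = |322| = 322; area = 161; answer 161
Part II: A1 = 161; threaded value p + q = 162; c = -16; 6*(-16)^4 + 5*(-16)^3 - 2*(-16)^2 - 1*(-16)^1 + 8 = (393216) + (-20480) + (-512) + (16) + (8) = 372248; answer 372248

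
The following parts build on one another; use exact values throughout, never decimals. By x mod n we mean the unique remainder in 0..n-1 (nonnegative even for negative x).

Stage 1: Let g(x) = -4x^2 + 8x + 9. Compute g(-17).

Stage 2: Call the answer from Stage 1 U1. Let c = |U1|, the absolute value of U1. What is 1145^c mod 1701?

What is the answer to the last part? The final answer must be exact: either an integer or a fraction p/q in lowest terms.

1346

Stage 1: -4*(-17)^2 + 8*(-17)^1 + 9 = (-1156) + (-136) + (9) = -1283; answer -1283
Stage 2: U1 = -1283; c = 1283; squarings mod 1701: 1145^1=1145, 1145^2=1255, 1145^4=1600, 1145^8=1696, 1145^16=25, 1145^32=625, 1145^64=1096, 1145^128=310, 1145^256=844, 1145^512=1318, 1145^1024=403; 1145^1283 = 1145^1 * 1145^2 * 1145^256 * 1145^1024 = 1346 (mod 1701); answer 1346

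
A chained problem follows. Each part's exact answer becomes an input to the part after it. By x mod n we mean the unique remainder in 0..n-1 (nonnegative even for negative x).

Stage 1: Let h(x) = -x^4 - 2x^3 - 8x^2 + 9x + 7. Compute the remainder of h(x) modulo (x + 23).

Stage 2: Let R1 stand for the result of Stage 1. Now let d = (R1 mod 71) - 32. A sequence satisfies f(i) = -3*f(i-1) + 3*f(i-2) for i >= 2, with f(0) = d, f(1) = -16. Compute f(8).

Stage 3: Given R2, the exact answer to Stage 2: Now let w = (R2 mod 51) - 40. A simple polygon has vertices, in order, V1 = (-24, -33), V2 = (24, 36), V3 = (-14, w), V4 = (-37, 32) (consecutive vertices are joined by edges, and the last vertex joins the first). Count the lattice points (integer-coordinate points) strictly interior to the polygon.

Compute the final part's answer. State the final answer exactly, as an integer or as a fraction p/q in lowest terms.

948

Stage 1: remainder = value at the root: -1*(-23)^4 - 2*(-23)^3 - 8*(-23)^2 + 9*(-23)^1 + 7 = (-279841) + (24334) + (-4232) + (-207) + (7) = -259939; answer -259939
Stage 2: R1 = -259939; d = 31; f(2) = -3*(-16) + 3*(31) = 141; iterating: f(2)=141, f(3)=-471, f(4)=1836, f(5)=-6921, f(6)=26271, f(7)=-99576, f(8)=377541; answer 377541
Stage 3: R2 = 377541; w = -1; cross terms: (-24*36 - 24*-33)=-72, (24*-1 - -14*36)=480, (-14*32 - -37*-1)=-485, (-37*-33 - -24*32)=1989; twice the area = |1912| = 1912; area = 956; boundary points = 3 + 1 + 1 + 13 = 18; strictly interior points = area - boundary/2 + 1 = 948; answer 948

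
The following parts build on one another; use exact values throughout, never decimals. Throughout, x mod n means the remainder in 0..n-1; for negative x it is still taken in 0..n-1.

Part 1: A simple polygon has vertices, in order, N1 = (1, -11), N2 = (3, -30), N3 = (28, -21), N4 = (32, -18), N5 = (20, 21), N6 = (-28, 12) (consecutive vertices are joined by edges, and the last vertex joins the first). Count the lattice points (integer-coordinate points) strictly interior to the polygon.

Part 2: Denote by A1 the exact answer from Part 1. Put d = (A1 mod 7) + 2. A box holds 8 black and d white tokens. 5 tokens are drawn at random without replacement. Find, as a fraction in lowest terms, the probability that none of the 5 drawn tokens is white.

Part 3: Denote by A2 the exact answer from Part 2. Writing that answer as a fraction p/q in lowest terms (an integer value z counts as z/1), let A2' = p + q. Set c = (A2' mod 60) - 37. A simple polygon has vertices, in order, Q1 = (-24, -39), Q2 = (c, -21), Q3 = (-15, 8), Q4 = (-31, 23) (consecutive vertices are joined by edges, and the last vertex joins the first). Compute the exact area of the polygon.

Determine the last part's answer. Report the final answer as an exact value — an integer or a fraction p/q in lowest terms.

1853/2

Part 1: cross terms: (1*-30 - 3*-11)=3, (3*-21 - 28*-30)=777, (28*-18 - 32*-21)=168, (32*21 - 20*-18)=1032, (20*12 - -28*21)=828, (-28*-11 - 1*12)=296; twice the area = |3104| = 3104; area = 1552; boundary points = 1 + 1 + 1 + 3 + 3 + 1 = 10; strictly interior points = area - boundary/2 + 1 = 1548; answer 1548
Part 2: A1 = 1548; d = 3; total draws C(11,5) = 462; favorable C(8,5) = 56; P = 4/33; answer 4/33
Part 3: A2 = 4/33; threaded value p + q = 37; c = 0; cross terms: (-24*-21 - 0*-39)=504, (0*8 - -15*-21)=-315, (-15*23 - -31*8)=-97, (-31*-39 - -24*23)=1761; twice the area = |1853| = 1853; area = 1853/2; answer 1853/2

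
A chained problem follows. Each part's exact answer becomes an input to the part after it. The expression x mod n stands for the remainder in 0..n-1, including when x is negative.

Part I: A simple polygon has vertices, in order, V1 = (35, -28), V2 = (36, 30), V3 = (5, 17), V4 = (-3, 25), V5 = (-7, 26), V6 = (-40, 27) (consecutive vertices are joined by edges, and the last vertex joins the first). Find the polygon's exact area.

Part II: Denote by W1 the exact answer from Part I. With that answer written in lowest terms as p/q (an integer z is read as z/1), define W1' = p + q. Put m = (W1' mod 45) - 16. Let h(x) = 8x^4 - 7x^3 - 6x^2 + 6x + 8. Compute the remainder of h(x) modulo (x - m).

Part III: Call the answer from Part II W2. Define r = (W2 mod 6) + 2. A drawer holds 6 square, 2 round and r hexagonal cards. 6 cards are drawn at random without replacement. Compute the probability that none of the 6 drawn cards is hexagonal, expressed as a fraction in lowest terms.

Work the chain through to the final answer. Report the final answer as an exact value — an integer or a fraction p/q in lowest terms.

7/429

Part I: cross terms: (35*30 - 36*-28)=2058, (36*17 - 5*30)=462, (5*25 - -3*17)=176, (-3*26 - -7*25)=97, (-7*27 - -40*26)=851, (-40*-28 - 35*27)=175; twice the area = |3819| = 3819; area = 3819/2; answer 3819/2
Part II: W1 = 3819/2; threaded value p + q = 3821; m = 25; remainder = value at the root: 8*(25)^4 - 7*(25)^3 - 6*(25)^2 + 6*(25)^1 + 8 = (3125000) + (-109375) + (-3750) + (150) + (8) = 3012033; answer 3012033
Part III: W2 = 3012033; r = 5; total draws C(13,6) = 1716; favorable C(8,6) = 28; P = 7/429; answer 7/429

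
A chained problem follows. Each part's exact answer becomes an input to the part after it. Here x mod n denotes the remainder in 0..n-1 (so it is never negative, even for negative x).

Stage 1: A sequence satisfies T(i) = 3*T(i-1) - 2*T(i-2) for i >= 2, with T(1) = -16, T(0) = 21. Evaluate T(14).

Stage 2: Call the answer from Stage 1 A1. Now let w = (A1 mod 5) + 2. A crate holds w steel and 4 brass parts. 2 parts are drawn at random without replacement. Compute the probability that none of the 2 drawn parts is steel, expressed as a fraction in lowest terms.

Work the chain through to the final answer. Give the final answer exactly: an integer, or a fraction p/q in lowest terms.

Stage 1: T(2) = 3*(-16) - 2*(21) = -90; iterating: T(2)=-90, T(3)=-238, T(4)=-534, T(5)=-1126, T(6)=-2310, T(7)=-4678, T(8)=-9414, T(9)=-18886, T(10)=-37830, T(11)=-75718, T(12)=-151494, T(13)=-303046, T(14)=-606150; answer -606150
Stage 2: A1 = -606150; w = 2; total draws C(6,2) = 15; favorable C(4,2) = 6; P = 2/5; answer 2/5

2/5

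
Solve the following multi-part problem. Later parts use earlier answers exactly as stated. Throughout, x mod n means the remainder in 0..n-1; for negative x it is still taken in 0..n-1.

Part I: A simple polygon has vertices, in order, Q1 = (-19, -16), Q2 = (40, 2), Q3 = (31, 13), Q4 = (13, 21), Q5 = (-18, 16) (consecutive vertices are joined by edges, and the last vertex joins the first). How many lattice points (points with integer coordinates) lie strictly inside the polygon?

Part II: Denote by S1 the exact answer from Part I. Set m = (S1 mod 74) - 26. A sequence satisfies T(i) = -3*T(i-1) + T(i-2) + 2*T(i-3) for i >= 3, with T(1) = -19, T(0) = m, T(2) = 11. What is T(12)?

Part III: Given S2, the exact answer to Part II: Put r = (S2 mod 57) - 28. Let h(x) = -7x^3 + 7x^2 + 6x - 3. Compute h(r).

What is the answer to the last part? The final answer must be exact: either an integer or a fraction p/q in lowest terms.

Part I: cross terms: (-19*2 - 40*-16)=602, (40*13 - 31*2)=458, (31*21 - 13*13)=482, (13*16 - -18*21)=586, (-18*-16 - -19*16)=592; twice the area = |2720| = 2720; area = 1360; boundary points = 1 + 1 + 2 + 1 + 1 = 6; strictly interior points = area - boundary/2 + 1 = 1358; answer 1358
Part II: S1 = 1358; m = 0; T(3) = -3*(11) + 1*(-19) + 2*(0) = -52; iterating: T(3)=-52, T(4)=129, T(5)=-417, T(6)=1276, T(7)=-3987, T(8)=12403, T(9)=-38644, T(10)=120361, T(11)=-374921, T(12)=1167836; answer 1167836
Part III: S2 = 1167836; r = -8; -7*(-8)^3 + 7*(-8)^2 + 6*(-8)^1 - 3 = (3584) + (448) + (-48) + (-3) = 3981; answer 3981

3981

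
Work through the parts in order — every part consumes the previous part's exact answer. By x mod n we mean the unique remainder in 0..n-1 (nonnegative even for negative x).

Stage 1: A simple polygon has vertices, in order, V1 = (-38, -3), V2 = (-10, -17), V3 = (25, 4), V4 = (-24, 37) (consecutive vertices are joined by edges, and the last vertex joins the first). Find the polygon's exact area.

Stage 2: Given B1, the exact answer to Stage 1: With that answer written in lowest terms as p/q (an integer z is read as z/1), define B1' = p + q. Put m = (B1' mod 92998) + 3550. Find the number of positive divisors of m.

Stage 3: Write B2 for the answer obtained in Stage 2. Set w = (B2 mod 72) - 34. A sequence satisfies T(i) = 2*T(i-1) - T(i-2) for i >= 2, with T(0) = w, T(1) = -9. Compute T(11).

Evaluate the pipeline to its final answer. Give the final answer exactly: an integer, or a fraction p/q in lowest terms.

121

Stage 1: cross terms: (-38*-17 - -10*-3)=616, (-10*4 - 25*-17)=385, (25*37 - -24*4)=1021, (-24*-3 - -38*37)=1478; twice the area = |3500| = 3500; area = 1750; answer 1750
Stage 2: B1 = 1750; threaded value p + q = 1751; m = 5301; 5301 = 3^2 * 19 * 31; number of divisors = (2+1) * (1+1) * (1+1) = 12; answer 12
Stage 3: B2 = 12; w = -22; T(2) = 2*(-9) - 1*(-22) = 4; iterating: T(2)=4, T(3)=17, T(4)=30, T(5)=43, T(6)=56, T(7)=69, T(8)=82, T(9)=95, T(10)=108, T(11)=121; answer 121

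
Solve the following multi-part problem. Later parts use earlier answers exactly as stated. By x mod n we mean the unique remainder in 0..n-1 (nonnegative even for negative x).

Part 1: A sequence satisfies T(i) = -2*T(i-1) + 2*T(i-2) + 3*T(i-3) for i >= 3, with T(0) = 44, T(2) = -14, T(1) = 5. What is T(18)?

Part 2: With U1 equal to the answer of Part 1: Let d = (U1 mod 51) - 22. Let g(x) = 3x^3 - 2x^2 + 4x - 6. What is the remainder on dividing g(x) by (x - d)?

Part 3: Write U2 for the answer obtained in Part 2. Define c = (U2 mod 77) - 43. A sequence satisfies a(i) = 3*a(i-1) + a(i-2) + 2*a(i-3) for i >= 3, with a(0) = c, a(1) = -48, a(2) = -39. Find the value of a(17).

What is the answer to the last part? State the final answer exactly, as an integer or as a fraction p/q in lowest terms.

-7145055093

Part 1: T(3) = -2*(-14) + 2*(5) + 3*(44) = 170; iterating: T(3)=170, T(4)=-353, T(5)=1004, T(6)=-2204, T(7)=5357, T(8)=-12110, T(9)=28322, T(10)=-64793, T(11)=149900, T(12)=-344420, T(13)=794261, T(14)=-1827662, T(15)=4210586, T(16)=-9693713, T(17)=22325612, T(18)=-51406892; answer -51406892
Part 2: U1 = -51406892; d = 15; remainder = value at the root: 3*(15)^3 - 2*(15)^2 + 4*(15)^1 - 6 = (10125) + (-450) + (60) + (-6) = 9729; answer 9729
Part 3: U2 = 9729; c = -16; a(3) = 3*(-39) + 1*(-48) + 2*(-16) = -197; iterating: a(3)=-197, a(4)=-726, a(5)=-2453, a(6)=-8479, a(7)=-29342, a(8)=-101411, a(9)=-350533, a(10)=-1211694, a(11)=-4188437, a(12)=-14478071, a(13)=-50046038, a(14)=-172993059, a(15)=-597981357, a(16)=-2067029206, a(17)=-7145055093; answer -7145055093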